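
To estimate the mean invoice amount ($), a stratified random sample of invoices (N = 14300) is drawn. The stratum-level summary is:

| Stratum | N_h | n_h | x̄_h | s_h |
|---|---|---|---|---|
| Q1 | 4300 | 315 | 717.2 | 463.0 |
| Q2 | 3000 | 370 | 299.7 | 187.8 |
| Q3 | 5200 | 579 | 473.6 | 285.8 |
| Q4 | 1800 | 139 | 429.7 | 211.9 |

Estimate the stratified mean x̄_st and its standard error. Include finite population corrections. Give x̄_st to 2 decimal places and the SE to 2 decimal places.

x̄_st = Σ W_h x̄_h = (4300·717.2 + 3000·299.7 + 5200·473.6 + 1800·429.7)/14300 = 504.84196
V̂(x̄_st) = Σ W_h² (1 − n_h/N_h) s_h²/n_h, with W_h = N_h/N and N = 14300:
  stratum Q1: (4300/14300)²·(1 − 315/4300)·463.0²/315 = 57.0264
  stratum Q2: (3000/14300)²·(1 − 370/3000)·187.8²/370 = 3.67785
  stratum Q3: (5200/14300)²·(1 − 579/5200)·285.8²/579 = 16.5773
  stratum Q4: (1800/14300)²·(1 − 139/1800)·211.9²/139 = 4.72299
V̂(x̄_st) = 82.0045
SE(x̄_st) = √82.0045 = 9.05564

x̄_st ≈ 504.84, SE ≈ 9.06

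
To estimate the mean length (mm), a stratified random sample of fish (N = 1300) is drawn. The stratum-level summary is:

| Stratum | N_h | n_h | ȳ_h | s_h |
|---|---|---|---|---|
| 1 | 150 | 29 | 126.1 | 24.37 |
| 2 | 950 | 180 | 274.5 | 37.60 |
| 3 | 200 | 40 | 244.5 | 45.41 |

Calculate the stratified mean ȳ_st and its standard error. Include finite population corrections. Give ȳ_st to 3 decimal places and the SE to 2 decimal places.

ȳ_st ≈ 252.762, SE ≈ 2.14

ȳ_st = Σ W_h ȳ_h = (150·126.1 + 950·274.5 + 200·244.5)/1300 = 252.76154
V̂(ȳ_st) = Σ W_h² (1 − n_h/N_h) s_h²/n_h, with W_h = N_h/N and N = 1300:
  stratum 1: (150/1300)²·(1 − 29/150)·24.37²/29 = 0.219939
  stratum 2: (950/1300)²·(1 − 180/950)·37.60²/180 = 3.39962
  stratum 3: (200/1300)²·(1 − 40/200)·45.41²/40 = 0.976127
V̂(ȳ_st) = 4.59569
SE(ȳ_st) = √4.59569 = 2.14376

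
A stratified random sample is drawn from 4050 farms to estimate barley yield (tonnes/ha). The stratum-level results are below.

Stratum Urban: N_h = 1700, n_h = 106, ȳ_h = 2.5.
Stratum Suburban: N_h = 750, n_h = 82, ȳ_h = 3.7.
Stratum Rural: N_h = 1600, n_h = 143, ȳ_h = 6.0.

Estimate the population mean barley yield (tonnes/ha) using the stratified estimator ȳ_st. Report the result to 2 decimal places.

ȳ_st ≈ 4.10

N = Σ N_h = 4050. Stratum weights W_h = N_h/N.
ȳ_st = (1700·2.5 + 750·3.7 + 1600·6.0) / 4050 = 4.1049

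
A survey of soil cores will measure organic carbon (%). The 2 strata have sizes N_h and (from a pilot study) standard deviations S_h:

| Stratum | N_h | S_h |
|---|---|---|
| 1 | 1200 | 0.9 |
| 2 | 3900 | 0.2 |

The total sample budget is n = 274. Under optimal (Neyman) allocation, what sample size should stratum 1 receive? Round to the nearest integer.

159

Neyman allocation: n_h = n · N_h S_h / Σ N_i S_i, with n = 274.
  stratum 1: N_h·S_h = 1200·0.9 = 1080.00
  stratum 2: N_h·S_h = 3900·0.2 = 780.00
Σ N_h S_h = 1860.00
n for stratum 1 = 274·1080.00/1860.00 = 159.097 → 159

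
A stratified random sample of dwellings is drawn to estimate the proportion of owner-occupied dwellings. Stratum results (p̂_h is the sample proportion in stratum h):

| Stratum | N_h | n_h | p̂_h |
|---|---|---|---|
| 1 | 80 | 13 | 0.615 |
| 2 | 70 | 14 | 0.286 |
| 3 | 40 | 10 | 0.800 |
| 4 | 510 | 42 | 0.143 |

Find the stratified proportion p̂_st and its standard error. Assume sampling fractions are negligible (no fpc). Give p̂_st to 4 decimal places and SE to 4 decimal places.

p̂_st ≈ 0.2488, SE ≈ 0.0454

N = 700; stratum weights W_h = N_h/N.
p̂_st = Σ W_h p̂_h = (80·0.615 + 70·0.286 + 40·0.800 + 510·0.143)/700 = 0.24879
V̂(p̂_st) = Σ W_h² p̂_h(1−p̂_h)/(n_h−1):
  stratum 1: (80/700)²·0.615·0.385/12 = 0.000257714
  stratum 2: (70/700)²·0.286·0.714/13 = 0.00015708
  stratum 3: (40/700)²·0.800·0.200/9 = 5.80499e-05
  stratum 4: (510/700)²·0.143·0.857/41 = 0.00158664
V̂(p̂_st) = 0.00205948; SE = √V̂ = 0.0453815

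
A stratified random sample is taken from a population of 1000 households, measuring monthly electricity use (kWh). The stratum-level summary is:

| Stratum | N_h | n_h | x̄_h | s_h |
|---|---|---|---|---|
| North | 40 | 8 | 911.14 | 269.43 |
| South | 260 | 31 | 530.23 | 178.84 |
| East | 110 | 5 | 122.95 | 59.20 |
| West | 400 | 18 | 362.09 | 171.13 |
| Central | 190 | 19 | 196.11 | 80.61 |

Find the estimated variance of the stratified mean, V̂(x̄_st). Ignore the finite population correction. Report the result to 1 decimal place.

V̂(x̄_st) = Σ W_h² s_h²/n_h, with W_h = N_h/N and N = 1000:
  stratum North: (40/1000)²·269.43²/8 = 14.5185
  stratum South: (260/1000)²·178.84²/31 = 69.7452
  stratum East: (110/1000)²·59.20²/5 = 8.48123
  stratum West: (400/1000)²·171.13²/18 = 260.315
  stratum Central: (190/1000)²·80.61²/19 = 12.3461
V̂(x̄_st) = 365.406

V̂(x̄_st) ≈ 365.4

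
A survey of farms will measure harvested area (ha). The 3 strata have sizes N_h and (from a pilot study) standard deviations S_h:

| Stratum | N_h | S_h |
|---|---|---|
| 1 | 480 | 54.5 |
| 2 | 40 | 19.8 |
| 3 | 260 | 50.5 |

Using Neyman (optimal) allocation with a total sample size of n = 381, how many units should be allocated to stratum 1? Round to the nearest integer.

249

Neyman allocation: n_h = n · N_h S_h / Σ N_i S_i, with n = 381.
  stratum 1: N_h·S_h = 480·54.5 = 26160.00
  stratum 2: N_h·S_h = 40·19.8 = 792.00
  stratum 3: N_h·S_h = 260·50.5 = 13130.00
Σ N_h S_h = 40082.00
n for stratum 1 = 381·26160.00/40082.00 = 248.664 → 249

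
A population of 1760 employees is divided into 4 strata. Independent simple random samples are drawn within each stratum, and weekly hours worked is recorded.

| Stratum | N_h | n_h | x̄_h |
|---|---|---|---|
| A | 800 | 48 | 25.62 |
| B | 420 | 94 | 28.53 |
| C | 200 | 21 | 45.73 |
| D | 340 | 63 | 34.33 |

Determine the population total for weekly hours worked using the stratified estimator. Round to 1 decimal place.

τ̂_st ≈ 53296.8

τ̂_st = Σ N_h x̄_h = 800·25.62 + 420·28.53 + 200·45.73 + 340·34.33 = 53296.8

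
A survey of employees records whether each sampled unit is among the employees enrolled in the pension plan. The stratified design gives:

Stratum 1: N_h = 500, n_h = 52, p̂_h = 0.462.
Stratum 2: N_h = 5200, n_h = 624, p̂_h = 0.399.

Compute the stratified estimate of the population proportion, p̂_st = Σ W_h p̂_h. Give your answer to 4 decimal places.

p̂_st ≈ 0.4045

N = 5700; stratum weights W_h = N_h/N.
p̂_st = Σ W_h p̂_h = (500·0.462 + 5200·0.399)/5700 = 0.40453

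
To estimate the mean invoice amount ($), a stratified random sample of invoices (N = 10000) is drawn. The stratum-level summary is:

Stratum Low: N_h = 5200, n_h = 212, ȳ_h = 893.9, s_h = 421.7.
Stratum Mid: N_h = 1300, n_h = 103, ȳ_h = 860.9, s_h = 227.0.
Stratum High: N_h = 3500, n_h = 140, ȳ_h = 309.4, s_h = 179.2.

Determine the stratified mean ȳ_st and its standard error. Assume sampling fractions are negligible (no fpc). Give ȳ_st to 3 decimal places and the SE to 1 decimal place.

ȳ_st = Σ W_h ȳ_h = (5200·893.9 + 1300·860.9 + 3500·309.4)/10000 = 685.03500
V̂(ȳ_st) = Σ W_h² s_h²/n_h, with W_h = N_h/N and N = 10000:
  stratum Low: (5200/10000)²·421.7²/212 = 226.818
  stratum Mid: (1300/10000)²·227.0²/103 = 8.45476
  stratum High: (3500/10000)²·179.2²/140 = 28.0986
V̂(ȳ_st) = 263.372
SE(ȳ_st) = √263.372 = 16.2287

ȳ_st ≈ 685.035, SE ≈ 16.2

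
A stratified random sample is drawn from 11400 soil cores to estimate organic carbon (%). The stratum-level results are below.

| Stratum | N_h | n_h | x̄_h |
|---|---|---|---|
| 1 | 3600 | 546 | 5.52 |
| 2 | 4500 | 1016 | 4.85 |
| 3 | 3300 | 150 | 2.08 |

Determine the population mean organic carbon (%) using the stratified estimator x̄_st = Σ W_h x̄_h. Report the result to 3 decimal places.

x̄_st ≈ 4.260

N = Σ N_h = 11400. Stratum weights W_h = N_h/N.
x̄_st = (3600·5.52 + 4500·4.85 + 3300·2.08) / 11400 = 4.25974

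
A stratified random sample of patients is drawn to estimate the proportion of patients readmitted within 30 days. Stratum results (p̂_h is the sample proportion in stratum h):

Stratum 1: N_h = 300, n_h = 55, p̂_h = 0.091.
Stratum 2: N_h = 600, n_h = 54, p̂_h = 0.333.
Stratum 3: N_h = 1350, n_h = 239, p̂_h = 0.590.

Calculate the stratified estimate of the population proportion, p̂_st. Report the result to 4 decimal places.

p̂_st ≈ 0.4549

N = 2250; stratum weights W_h = N_h/N.
p̂_st = Σ W_h p̂_h = (300·0.091 + 600·0.333 + 1350·0.590)/2250 = 0.45493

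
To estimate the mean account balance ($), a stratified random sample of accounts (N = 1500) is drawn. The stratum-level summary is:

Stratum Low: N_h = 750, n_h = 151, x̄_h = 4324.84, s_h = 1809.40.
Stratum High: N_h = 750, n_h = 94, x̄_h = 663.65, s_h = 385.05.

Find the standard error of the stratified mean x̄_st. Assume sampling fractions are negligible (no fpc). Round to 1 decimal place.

SE(x̄_st) ≈ 76.3

V̂(x̄_st) = Σ W_h² s_h²/n_h, with W_h = N_h/N and N = 1500:
  stratum Low: (750/1500)²·1809.40²/151 = 5420.41
  stratum High: (750/1500)²·385.05²/94 = 394.318
V̂(x̄_st) = 5814.73
SE(x̄_st) = √5814.73 = 76.2544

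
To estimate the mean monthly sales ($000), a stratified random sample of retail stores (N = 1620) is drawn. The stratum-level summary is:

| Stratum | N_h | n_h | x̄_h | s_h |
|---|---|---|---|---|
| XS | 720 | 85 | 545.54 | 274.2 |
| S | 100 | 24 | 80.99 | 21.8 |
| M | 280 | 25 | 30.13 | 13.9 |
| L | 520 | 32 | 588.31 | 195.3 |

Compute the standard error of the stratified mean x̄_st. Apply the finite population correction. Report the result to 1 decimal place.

SE(x̄_st) ≈ 16.4

V̂(x̄_st) = Σ W_h² (1 − n_h/N_h) s_h²/n_h, with W_h = N_h/N and N = 1620:
  stratum XS: (720/1620)²·(1 − 85/720)·274.2²/85 = 154.096
  stratum S: (100/1620)²·(1 − 24/100)·21.8²/24 = 0.0573436
  stratum M: (280/1620)²·(1 − 25/280)·13.9²/25 = 0.210261
  stratum L: (520/1620)²·(1 − 32/520)·195.3²/32 = 115.252
V̂(x̄_st) = 269.616
SE(x̄_st) = √269.616 = 16.42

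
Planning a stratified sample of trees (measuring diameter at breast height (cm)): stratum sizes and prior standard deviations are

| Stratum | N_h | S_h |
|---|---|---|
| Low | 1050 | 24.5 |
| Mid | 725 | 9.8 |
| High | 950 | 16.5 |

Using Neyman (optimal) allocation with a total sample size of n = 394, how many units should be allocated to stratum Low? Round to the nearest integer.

Neyman allocation: n_h = n · N_h S_h / Σ N_i S_i, with n = 394.
  stratum Low: N_h·S_h = 1050·24.5 = 25725.00
  stratum Mid: N_h·S_h = 725·9.8 = 7105.00
  stratum High: N_h·S_h = 950·16.5 = 15675.00
Σ N_h S_h = 48505.00
n for stratum Low = 394·25725.00/48505.00 = 208.961 → 209

209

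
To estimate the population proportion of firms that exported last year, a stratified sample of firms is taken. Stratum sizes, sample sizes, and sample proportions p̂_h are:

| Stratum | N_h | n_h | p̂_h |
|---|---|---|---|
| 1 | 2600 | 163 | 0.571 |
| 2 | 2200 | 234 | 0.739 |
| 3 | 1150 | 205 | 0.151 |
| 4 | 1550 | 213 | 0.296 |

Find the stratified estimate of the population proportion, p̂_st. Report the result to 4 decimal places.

N = 7500; stratum weights W_h = N_h/N.
p̂_st = Σ W_h p̂_h = (2600·0.571 + 2200·0.739 + 1150·0.151 + 1550·0.296)/7500 = 0.49905

p̂_st ≈ 0.4990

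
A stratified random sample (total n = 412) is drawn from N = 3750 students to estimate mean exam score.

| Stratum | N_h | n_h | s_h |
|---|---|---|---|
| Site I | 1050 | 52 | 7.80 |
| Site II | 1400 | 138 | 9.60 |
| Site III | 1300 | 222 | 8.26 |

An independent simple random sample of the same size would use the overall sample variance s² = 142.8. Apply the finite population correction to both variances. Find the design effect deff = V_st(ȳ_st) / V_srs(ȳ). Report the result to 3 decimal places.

deff ≈ 0.654

V̂(ȳ_st) = Σ W_h² (1 − n_h/N_h) s_h²/n_h, with W_h = N_h/N and N = 3750:
  stratum Site I: (1050/3750)²·(1 − 52/1050)·7.80²/52 = 0.0871853
  stratum Site II: (1400/3750)²·(1 − 138/1400)·9.60²/138 = 0.0839051
  stratum Site III: (1300/3750)²·(1 − 222/1300)·8.26²/222 = 0.0306272
V_st = 0.201718
V_srs = (1 − 412/3750)·142.8/412 = 0.308522
deff = V_st / V_srs = 0.201718/0.308522 = 0.6538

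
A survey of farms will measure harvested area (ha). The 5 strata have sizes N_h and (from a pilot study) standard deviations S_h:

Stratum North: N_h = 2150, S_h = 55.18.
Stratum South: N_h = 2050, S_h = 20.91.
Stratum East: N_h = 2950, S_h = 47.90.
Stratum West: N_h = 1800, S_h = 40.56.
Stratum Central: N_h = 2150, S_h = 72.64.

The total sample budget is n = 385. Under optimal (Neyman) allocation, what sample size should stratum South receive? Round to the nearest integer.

Neyman allocation: n_h = n · N_h S_h / Σ N_i S_i, with n = 385.
  stratum North: N_h·S_h = 2150·55.18 = 118637.00
  stratum South: N_h·S_h = 2050·20.91 = 42865.50
  stratum East: N_h·S_h = 2950·47.90 = 141305.00
  stratum West: N_h·S_h = 1800·40.56 = 73008.00
  stratum Central: N_h·S_h = 2150·72.64 = 156176.00
Σ N_h S_h = 531991.50
n for stratum South = 385·42865.50/531991.50 = 31.022 → 31

31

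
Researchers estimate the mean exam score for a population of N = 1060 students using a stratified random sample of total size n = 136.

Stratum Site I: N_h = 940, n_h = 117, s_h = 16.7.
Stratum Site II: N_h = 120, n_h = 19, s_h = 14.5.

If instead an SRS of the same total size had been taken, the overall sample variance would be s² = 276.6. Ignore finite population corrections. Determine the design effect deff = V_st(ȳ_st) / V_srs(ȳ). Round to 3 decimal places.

deff ≈ 0.991

V̂(ȳ_st) = Σ W_h² s_h²/n_h, with W_h = N_h/N and N = 1060:
  stratum Site I: (940/1060)²·16.7²/117 = 1.87452
  stratum Site II: (120/1060)²·14.5²/19 = 0.141819
V_st = 2.01634
V_srs = s²/n = 276.6/136 = 2.03382
deff = V_st / V_srs = 2.01634/2.03382 = 0.9914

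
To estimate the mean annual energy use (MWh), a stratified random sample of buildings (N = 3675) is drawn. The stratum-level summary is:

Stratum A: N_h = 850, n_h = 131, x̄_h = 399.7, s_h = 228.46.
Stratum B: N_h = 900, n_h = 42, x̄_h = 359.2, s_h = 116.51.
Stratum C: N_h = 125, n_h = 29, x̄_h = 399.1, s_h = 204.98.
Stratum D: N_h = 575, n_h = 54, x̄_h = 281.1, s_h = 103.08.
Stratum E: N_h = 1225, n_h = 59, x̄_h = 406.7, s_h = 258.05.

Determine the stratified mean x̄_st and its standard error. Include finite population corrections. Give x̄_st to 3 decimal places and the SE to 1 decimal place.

x̄_st ≈ 373.538, SE ≈ 12.7

x̄_st = Σ W_h x̄_h = (850·399.7 + 900·359.2 + 125·399.1 + 575·281.1 + 1225·406.7)/3675 = 373.53810
V̂(x̄_st) = Σ W_h² (1 − n_h/N_h) s_h²/n_h, with W_h = N_h/N and N = 3675:
  stratum A: (850/3675)²·(1 − 131/850)·228.46²/131 = 18.0294
  stratum B: (900/3675)²·(1 − 42/900)·116.51²/42 = 18.4796
  stratum C: (125/3675)²·(1 − 29/125)·204.98²/29 = 1.28733
  stratum D: (575/3675)²·(1 − 54/575)·103.08²/54 = 4.36462
  stratum E: (1225/3675)²·(1 − 59/1225)·258.05²/59 = 119.365
V̂(x̄_st) = 161.526
SE(x̄_st) = √161.526 = 12.7093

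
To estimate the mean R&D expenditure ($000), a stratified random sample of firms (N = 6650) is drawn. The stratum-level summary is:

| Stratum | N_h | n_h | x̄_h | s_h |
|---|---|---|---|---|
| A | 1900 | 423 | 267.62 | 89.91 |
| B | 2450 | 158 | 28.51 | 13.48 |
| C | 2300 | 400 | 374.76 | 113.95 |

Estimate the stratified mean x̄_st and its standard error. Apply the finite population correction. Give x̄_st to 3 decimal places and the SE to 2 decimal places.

x̄_st = Σ W_h x̄_h = (1900·267.62 + 2450·28.51 + 2300·374.76)/6650 = 216.58278
V̂(x̄_st) = Σ W_h² (1 − n_h/N_h) s_h²/n_h, with W_h = N_h/N and N = 6650:
  stratum A: (1900/6650)²·(1 − 423/1900)·89.91²/423 = 1.21274
  stratum B: (2450/6650)²·(1 − 158/2450)·13.48²/158 = 0.146036
  stratum C: (2300/6650)²·(1 − 400/2300)·113.95²/400 = 3.2078
V̂(x̄_st) = 4.56657
SE(x̄_st) = √4.56657 = 2.13695

x̄_st ≈ 216.583, SE ≈ 2.14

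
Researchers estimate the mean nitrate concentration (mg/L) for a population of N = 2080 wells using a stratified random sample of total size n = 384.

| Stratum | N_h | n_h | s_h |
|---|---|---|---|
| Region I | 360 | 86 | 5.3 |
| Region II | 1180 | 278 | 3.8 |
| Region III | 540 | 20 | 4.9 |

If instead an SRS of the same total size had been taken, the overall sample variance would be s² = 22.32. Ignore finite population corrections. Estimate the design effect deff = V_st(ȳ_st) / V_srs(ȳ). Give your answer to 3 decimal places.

deff ≈ 1.848

V̂(ȳ_st) = Σ W_h² s_h²/n_h, with W_h = N_h/N and N = 2080:
  stratum Region I: (360/2080)²·5.3²/86 = 0.00978434
  stratum Region II: (1180/2080)²·3.8²/278 = 0.0167171
  stratum Region III: (540/2080)²·4.9²/20 = 0.0809139
V_st = 0.107415
V_srs = s²/n = 22.32/384 = 0.058125
deff = V_st / V_srs = 0.107415/0.058125 = 1.8480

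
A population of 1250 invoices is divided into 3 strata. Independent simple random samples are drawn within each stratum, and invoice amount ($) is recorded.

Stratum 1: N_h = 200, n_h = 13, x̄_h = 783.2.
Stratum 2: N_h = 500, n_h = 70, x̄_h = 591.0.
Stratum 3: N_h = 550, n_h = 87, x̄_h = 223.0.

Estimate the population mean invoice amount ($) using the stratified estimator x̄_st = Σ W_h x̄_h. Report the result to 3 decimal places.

x̄_st ≈ 459.832

N = Σ N_h = 1250. Stratum weights W_h = N_h/N.
x̄_st = (200·783.2 + 500·591.0 + 550·223.0) / 1250 = 459.83200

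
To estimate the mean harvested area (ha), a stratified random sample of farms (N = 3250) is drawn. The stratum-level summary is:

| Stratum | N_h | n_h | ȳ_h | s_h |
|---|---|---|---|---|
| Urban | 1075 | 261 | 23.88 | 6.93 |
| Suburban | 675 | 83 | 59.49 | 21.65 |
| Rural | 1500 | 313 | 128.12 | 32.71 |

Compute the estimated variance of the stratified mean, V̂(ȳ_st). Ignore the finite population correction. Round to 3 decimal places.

V̂(ȳ_st) = Σ W_h² s_h²/n_h, with W_h = N_h/N and N = 3250:
  stratum Urban: (1075/3250)²·6.93²/261 = 0.0201315
  stratum Suburban: (675/3250)²·21.65²/83 = 0.243601
  stratum Rural: (1500/3250)²·32.71²/313 = 0.72817
V̂(ȳ_st) = 0.991902

V̂(ȳ_st) ≈ 0.992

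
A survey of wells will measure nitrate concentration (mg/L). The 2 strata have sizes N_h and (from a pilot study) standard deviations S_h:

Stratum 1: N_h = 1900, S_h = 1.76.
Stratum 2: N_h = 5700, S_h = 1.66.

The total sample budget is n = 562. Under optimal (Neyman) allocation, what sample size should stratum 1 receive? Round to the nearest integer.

147

Neyman allocation: n_h = n · N_h S_h / Σ N_i S_i, with n = 562.
  stratum 1: N_h·S_h = 1900·1.76 = 3344.00
  stratum 2: N_h·S_h = 5700·1.66 = 9462.00
Σ N_h S_h = 12806.00
n for stratum 1 = 562·3344.00/12806.00 = 146.754 → 147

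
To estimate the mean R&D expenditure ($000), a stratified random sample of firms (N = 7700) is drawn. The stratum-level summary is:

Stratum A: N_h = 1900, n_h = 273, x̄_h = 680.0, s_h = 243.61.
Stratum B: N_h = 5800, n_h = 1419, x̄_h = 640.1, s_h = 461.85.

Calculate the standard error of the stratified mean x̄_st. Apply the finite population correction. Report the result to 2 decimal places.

V̂(x̄_st) = Σ W_h² (1 − n_h/N_h) s_h²/n_h, with W_h = N_h/N and N = 7700:
  stratum A: (1900/7700)²·(1 − 273/1900)·243.61²/273 = 11.3341
  stratum B: (5800/7700)²·(1 − 1419/5800)·461.85²/1419 = 64.4228
V̂(x̄_st) = 75.7569
SE(x̄_st) = √75.7569 = 8.70384

SE(x̄_st) ≈ 8.70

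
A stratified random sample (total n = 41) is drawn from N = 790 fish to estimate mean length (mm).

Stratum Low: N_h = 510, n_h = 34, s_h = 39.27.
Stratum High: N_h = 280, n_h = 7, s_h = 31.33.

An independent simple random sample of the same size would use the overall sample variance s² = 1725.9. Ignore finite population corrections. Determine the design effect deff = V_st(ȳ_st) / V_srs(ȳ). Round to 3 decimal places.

V̂(ȳ_st) = Σ W_h² s_h²/n_h, with W_h = N_h/N and N = 790:
  stratum Low: (510/790)²·39.27²/34 = 18.9029
  stratum High: (280/790)²·31.33²/7 = 17.6151
V_st = 36.518
V_srs = s²/n = 1725.9/41 = 42.0951
deff = V_st / V_srs = 36.518/42.0951 = 0.8675

deff ≈ 0.868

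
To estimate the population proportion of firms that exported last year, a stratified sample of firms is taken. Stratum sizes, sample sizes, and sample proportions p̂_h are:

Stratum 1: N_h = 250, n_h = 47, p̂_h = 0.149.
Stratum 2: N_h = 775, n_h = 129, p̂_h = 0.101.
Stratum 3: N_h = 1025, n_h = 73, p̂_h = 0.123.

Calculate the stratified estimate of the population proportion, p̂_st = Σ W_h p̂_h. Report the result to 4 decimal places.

p̂_st ≈ 0.1179

N = 2050; stratum weights W_h = N_h/N.
p̂_st = Σ W_h p̂_h = (250·0.149 + 775·0.101 + 1025·0.123)/2050 = 0.11785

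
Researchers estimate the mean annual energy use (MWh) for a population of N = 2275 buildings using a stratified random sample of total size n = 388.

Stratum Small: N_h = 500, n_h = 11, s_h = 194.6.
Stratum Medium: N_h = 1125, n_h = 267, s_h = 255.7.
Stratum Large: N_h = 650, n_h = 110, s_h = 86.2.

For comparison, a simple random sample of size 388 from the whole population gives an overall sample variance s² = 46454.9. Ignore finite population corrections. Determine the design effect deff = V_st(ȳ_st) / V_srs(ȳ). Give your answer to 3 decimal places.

deff ≈ 1.935

V̂(ȳ_st) = Σ W_h² s_h²/n_h, with W_h = N_h/N and N = 2275:
  stratum Small: (500/2275)²·194.6²/11 = 166.292
  stratum Medium: (1125/2275)²·255.7²/267 = 59.8815
  stratum Large: (650/2275)²·86.2²/110 = 5.51424
V_st = 231.687
V_srs = s²/n = 46454.9/388 = 119.729
deff = V_st / V_srs = 231.687/119.729 = 1.9351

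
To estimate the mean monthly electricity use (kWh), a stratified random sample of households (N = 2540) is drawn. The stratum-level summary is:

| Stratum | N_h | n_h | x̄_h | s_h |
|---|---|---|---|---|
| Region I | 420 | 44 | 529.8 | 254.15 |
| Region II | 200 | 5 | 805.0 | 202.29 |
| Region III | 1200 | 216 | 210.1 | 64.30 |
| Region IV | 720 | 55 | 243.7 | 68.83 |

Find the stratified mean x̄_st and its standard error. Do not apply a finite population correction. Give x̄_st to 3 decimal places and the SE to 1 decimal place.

x̄_st ≈ 319.331, SE ≈ 10.1

x̄_st = Σ W_h x̄_h = (420·529.8 + 200·805.0 + 1200·210.1 + 720·243.7)/2540 = 319.33071
V̂(x̄_st) = Σ W_h² s_h²/n_h, with W_h = N_h/N and N = 2540:
  stratum Region I: (420/2540)²·254.15²/44 = 40.1383
  stratum Region II: (200/2540)²·202.29²/5 = 50.7424
  stratum Region III: (1200/2540)²·64.30²/216 = 4.27231
  stratum Region IV: (720/2540)²·68.83²/55 = 6.92134
V̂(x̄_st) = 102.074
SE(x̄_st) = √102.074 = 10.1032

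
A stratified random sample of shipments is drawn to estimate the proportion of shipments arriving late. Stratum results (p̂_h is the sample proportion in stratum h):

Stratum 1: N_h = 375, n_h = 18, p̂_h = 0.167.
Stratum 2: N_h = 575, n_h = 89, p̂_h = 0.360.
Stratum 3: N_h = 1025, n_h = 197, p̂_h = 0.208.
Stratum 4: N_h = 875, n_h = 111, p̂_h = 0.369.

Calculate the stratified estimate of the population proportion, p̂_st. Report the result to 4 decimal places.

p̂_st ≈ 0.2827

N = 2850; stratum weights W_h = N_h/N.
p̂_st = Σ W_h p̂_h = (375·0.167 + 575·0.360 + 1025·0.208 + 875·0.369)/2850 = 0.28270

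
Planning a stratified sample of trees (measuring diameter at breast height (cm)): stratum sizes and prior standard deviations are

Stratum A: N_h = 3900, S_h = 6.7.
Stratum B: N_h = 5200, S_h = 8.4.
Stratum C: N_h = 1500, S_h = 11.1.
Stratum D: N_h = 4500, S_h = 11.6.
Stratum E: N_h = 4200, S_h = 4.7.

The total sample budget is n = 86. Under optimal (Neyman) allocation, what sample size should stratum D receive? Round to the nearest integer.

Neyman allocation: n_h = n · N_h S_h / Σ N_i S_i, with n = 86.
  stratum A: N_h·S_h = 3900·6.7 = 26130.00
  stratum B: N_h·S_h = 5200·8.4 = 43680.00
  stratum C: N_h·S_h = 1500·11.1 = 16650.00
  stratum D: N_h·S_h = 4500·11.6 = 52200.00
  stratum E: N_h·S_h = 4200·4.7 = 19740.00
Σ N_h S_h = 158400.00
n for stratum D = 86·52200.00/158400.00 = 28.341 → 28

28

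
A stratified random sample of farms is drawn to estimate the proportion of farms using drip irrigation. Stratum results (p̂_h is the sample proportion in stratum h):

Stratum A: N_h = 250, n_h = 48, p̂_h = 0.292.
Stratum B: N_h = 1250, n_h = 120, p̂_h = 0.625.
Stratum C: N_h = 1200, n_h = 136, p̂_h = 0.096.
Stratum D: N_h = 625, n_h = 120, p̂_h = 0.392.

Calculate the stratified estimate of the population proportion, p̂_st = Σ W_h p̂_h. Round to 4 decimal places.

p̂_st ≈ 0.3652

N = 3325; stratum weights W_h = N_h/N.
p̂_st = Σ W_h p̂_h = (250·0.292 + 1250·0.625 + 1200·0.096 + 625·0.392)/3325 = 0.36525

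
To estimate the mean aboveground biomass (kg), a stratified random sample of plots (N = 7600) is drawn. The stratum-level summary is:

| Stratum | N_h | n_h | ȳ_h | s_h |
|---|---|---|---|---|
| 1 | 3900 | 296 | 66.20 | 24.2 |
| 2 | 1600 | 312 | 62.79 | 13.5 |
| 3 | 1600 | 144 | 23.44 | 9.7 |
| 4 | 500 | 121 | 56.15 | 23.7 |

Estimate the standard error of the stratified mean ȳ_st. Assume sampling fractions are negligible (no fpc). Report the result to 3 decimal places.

V̂(ȳ_st) = Σ W_h² s_h²/n_h, with W_h = N_h/N and N = 7600:
  stratum 1: (3900/7600)²·24.2²/296 = 0.521004
  stratum 2: (1600/7600)²·13.5²/312 = 0.0258896
  stratum 3: (1600/7600)²·9.7²/144 = 0.0289597
  stratum 4: (500/7600)²·23.7²/121 = 0.020092
V̂(ȳ_st) = 0.595945
SE(ȳ_st) = √0.595945 = 0.771975

SE(ȳ_st) ≈ 0.772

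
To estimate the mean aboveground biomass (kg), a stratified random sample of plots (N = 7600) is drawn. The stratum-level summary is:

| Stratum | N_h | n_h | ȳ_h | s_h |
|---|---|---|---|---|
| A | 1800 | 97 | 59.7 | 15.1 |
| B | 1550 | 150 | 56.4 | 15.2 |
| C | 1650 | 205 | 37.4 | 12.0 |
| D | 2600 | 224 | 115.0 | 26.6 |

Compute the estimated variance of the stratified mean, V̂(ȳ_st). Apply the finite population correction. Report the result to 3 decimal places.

V̂(ȳ_st) ≈ 0.549

V̂(ȳ_st) = Σ W_h² (1 − n_h/N_h) s_h²/n_h, with W_h = N_h/N and N = 7600:
  stratum A: (1800/7600)²·(1 − 97/1800)·15.1²/97 = 0.12475
  stratum B: (1550/7600)²·(1 − 150/1550)·15.2²/150 = 0.0578667
  stratum C: (1650/7600)²·(1 − 205/1650)·12.0²/205 = 0.0289957
  stratum D: (2600/7600)²·(1 − 224/2600)·26.6²/224 = 0.337838
V̂(ȳ_st) = 0.54945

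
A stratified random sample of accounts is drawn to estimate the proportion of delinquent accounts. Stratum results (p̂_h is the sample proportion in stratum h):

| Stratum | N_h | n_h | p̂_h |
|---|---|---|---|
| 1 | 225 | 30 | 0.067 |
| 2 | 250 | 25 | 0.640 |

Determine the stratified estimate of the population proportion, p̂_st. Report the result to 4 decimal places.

p̂_st ≈ 0.3686

N = 475; stratum weights W_h = N_h/N.
p̂_st = Σ W_h p̂_h = (225·0.067 + 250·0.640)/475 = 0.36858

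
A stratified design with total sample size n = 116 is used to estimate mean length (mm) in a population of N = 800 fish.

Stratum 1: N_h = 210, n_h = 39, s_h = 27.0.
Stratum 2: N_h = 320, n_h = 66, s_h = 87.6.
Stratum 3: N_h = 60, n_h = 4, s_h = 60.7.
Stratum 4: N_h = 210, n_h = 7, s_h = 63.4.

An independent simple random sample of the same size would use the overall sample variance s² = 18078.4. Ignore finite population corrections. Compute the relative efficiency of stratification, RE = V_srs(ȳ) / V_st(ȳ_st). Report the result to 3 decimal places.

V̂(ȳ_st) = Σ W_h² s_h²/n_h, with W_h = N_h/N and N = 800:
  stratum 1: (210/800)²·27.0²/39 = 1.28802
  stratum 2: (320/800)²·87.6²/66 = 18.6031
  stratum 3: (60/800)²·60.7²/4 = 5.18131
  stratum 4: (210/800)²·63.4²/7 = 39.5675
V_st = 64.6399
V_srs = s²/n = 18078.4/116 = 155.848
Relative efficiency = V_srs / V_st = 155.848/64.6399 = 2.4110

RE ≈ 2.411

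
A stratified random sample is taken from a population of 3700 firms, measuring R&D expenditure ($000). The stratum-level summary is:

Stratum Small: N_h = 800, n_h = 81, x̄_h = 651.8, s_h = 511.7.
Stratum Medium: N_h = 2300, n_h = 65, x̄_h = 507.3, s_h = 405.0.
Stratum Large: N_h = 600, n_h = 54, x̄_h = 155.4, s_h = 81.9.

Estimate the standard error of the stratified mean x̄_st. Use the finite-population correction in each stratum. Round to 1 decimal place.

SE(x̄_st) ≈ 33.0

V̂(x̄_st) = Σ W_h² (1 − n_h/N_h) s_h²/n_h, with W_h = N_h/N and N = 3700:
  stratum Small: (800/3700)²·(1 − 81/800)·511.7²/81 = 135.819
  stratum Medium: (2300/3700)²·(1 − 65/2300)·405.0²/65 = 947.542
  stratum Large: (600/3700)²·(1 − 54/600)·81.9²/54 = 2.97245
V̂(x̄_st) = 1086.33
SE(x̄_st) = √1086.33 = 32.9596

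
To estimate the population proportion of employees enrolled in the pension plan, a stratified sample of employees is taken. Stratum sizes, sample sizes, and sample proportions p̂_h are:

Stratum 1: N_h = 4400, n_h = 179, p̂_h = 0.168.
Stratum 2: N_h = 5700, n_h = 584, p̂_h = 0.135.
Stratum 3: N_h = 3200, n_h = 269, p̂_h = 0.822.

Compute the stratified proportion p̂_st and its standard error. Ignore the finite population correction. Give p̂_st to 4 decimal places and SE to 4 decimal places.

p̂_st ≈ 0.3112, SE ≈ 0.0124

N = 13300; stratum weights W_h = N_h/N.
p̂_st = Σ W_h p̂_h = (4400·0.168 + 5700·0.135 + 3200·0.822)/13300 = 0.31121
V̂(p̂_st) = Σ W_h² p̂_h(1−p̂_h)/(n_h−1):
  stratum 1: (4400/13300)²·0.168·0.832/178 = 8.59438e-05
  stratum 2: (5700/13300)²·0.135·0.865/583 = 3.67898e-05
  stratum 3: (3200/13300)²·0.822·0.178/268 = 3.16048e-05
V̂(p̂_st) = 0.000154338; SE = √V̂ = 0.0124233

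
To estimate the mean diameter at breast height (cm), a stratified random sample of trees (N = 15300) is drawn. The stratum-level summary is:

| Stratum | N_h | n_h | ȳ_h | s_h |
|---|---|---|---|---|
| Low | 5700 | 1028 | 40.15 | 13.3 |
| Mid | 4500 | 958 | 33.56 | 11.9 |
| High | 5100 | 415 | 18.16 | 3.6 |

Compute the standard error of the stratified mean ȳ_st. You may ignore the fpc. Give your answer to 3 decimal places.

V̂(ȳ_st) = Σ W_h² s_h²/n_h, with W_h = N_h/N and N = 15300:
  stratum Low: (5700/15300)²·13.3²/1028 = 0.0238823
  stratum Mid: (4500/15300)²·11.9²/958 = 0.0127871
  stratum High: (5100/15300)²·3.6²/415 = 0.00346988
V̂(ȳ_st) = 0.0401393
SE(ȳ_st) = √0.0401393 = 0.200348

SE(ȳ_st) ≈ 0.200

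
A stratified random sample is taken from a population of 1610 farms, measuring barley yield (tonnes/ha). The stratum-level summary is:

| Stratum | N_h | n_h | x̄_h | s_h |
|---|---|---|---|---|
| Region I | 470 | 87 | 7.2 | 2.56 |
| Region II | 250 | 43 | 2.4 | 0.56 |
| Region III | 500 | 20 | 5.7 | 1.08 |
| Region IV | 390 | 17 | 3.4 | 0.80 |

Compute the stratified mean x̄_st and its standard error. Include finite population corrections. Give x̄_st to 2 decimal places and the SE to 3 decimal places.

x̄_st = Σ W_h x̄_h = (470·7.2 + 250·2.4 + 500·5.7 + 390·3.4)/1610 = 5.06832
V̂(x̄_st) = Σ W_h² (1 − n_h/N_h) s_h²/n_h, with W_h = N_h/N and N = 1610:
  stratum Region I: (470/1610)²·(1 − 87/470)·2.56²/87 = 0.00523125
  stratum Region II: (250/1610)²·(1 − 43/250)·0.56²/43 = 0.000145602
  stratum Region III: (500/1610)²·(1 − 20/500)·1.08²/20 = 0.00539979
  stratum Region IV: (390/1610)²·(1 − 17/390)·0.80²/17 = 0.00211277
V̂(x̄_st) = 0.0128894
SE(x̄_st) = √0.0128894 = 0.113532

x̄_st ≈ 5.07, SE ≈ 0.114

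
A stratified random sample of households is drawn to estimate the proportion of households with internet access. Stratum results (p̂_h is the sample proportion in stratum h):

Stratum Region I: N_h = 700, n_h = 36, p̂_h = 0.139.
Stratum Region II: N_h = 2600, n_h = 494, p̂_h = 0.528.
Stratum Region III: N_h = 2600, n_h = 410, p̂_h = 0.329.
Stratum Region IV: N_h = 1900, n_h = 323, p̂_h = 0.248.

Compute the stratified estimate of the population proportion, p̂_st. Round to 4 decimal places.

N = 7800; stratum weights W_h = N_h/N.
p̂_st = Σ W_h p̂_h = (700·0.139 + 2600·0.528 + 2600·0.329 + 1900·0.248)/7800 = 0.35855

p̂_st ≈ 0.3586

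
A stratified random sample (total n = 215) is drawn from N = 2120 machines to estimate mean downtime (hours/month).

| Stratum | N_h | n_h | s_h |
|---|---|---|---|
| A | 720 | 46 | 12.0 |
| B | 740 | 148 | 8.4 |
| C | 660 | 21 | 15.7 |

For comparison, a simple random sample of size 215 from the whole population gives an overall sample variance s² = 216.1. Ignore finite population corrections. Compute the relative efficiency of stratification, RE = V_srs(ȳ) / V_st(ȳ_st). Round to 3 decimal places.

V̂(ȳ_st) = Σ W_h² s_h²/n_h, with W_h = N_h/N and N = 2120:
  stratum A: (720/2120)²·12.0²/46 = 0.361075
  stratum B: (740/2120)²·8.4²/148 = 0.0580883
  stratum C: (660/2120)²·15.7²/21 = 1.13762
V_st = 1.55678
V_srs = s²/n = 216.1/215 = 1.00512
Relative efficiency = V_srs / V_st = 1.00512/1.55678 = 0.6456

RE ≈ 0.646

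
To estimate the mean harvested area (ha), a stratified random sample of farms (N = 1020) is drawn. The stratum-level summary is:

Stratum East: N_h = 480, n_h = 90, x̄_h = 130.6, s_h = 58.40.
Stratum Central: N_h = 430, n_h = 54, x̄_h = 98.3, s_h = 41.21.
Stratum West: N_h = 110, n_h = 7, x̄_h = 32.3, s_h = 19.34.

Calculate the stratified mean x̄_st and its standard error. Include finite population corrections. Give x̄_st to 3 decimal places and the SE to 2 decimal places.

x̄_st ≈ 106.382, SE ≈ 3.51

x̄_st = Σ W_h x̄_h = (480·130.6 + 430·98.3 + 110·32.3)/1020 = 106.38235
V̂(x̄_st) = Σ W_h² (1 − n_h/N_h) s_h²/n_h, with W_h = N_h/N and N = 1020:
  stratum East: (480/1020)²·(1 − 90/480)·58.40²/90 = 6.8185
  stratum Central: (430/1020)²·(1 − 54/430)·41.21²/54 = 4.88728
  stratum West: (110/1020)²·(1 − 7/110)·19.34²/7 = 0.581895
V̂(x̄_st) = 12.2877
SE(x̄_st) = √12.2877 = 3.50538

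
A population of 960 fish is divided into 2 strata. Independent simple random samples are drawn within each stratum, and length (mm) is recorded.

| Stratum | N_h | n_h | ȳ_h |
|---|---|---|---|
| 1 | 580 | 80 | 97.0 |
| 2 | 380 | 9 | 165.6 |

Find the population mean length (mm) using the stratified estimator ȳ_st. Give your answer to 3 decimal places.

ȳ_st ≈ 124.154

N = Σ N_h = 960. Stratum weights W_h = N_h/N.
ȳ_st = (580·97.0 + 380·165.6) / 960 = 124.15417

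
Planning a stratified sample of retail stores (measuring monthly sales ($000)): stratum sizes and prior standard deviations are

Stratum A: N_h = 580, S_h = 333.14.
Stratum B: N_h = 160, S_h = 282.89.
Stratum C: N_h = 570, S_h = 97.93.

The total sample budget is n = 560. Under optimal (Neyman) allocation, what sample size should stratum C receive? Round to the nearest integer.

106

Neyman allocation: n_h = n · N_h S_h / Σ N_i S_i, with n = 560.
  stratum A: N_h·S_h = 580·333.14 = 193221.20
  stratum B: N_h·S_h = 160·282.89 = 45262.40
  stratum C: N_h·S_h = 570·97.93 = 55820.10
Σ N_h S_h = 294303.70
n for stratum C = 560·55820.10/294303.70 = 106.214 → 106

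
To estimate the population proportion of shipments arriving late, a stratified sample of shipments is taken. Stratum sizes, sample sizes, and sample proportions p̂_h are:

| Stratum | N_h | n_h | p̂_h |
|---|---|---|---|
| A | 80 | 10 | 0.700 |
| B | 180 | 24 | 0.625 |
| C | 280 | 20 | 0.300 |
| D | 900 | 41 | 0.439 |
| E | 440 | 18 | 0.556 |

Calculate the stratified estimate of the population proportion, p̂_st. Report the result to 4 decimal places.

p̂_st ≈ 0.4746

N = 1880; stratum weights W_h = N_h/N.
p̂_st = Σ W_h p̂_h = (80·0.700 + 180·0.625 + 280·0.300 + 900·0.439 + 440·0.556)/1880 = 0.47460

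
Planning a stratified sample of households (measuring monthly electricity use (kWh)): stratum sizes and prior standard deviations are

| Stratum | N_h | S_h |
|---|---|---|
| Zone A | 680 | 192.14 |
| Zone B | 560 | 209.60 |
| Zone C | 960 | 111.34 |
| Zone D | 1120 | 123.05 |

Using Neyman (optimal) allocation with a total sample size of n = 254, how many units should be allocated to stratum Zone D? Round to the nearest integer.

Neyman allocation: n_h = n · N_h S_h / Σ N_i S_i, with n = 254.
  stratum Zone A: N_h·S_h = 680·192.14 = 130655.20
  stratum Zone B: N_h·S_h = 560·209.60 = 117376.00
  stratum Zone C: N_h·S_h = 960·111.34 = 106886.40
  stratum Zone D: N_h·S_h = 1120·123.05 = 137816.00
Σ N_h S_h = 492733.60
n for stratum Zone D = 254·137816.00/492733.60 = 71.043 → 71

71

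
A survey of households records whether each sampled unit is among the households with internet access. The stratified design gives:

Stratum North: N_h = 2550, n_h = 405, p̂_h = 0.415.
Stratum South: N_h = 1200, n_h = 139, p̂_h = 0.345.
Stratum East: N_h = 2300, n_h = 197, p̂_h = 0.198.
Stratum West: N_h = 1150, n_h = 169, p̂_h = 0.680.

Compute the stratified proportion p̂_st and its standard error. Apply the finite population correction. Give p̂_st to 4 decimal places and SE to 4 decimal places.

p̂_st ≈ 0.3763, SE ≈ 0.0144

N = 7200; stratum weights W_h = N_h/N.
p̂_st = Σ W_h p̂_h = (2550·0.415 + 1200·0.345 + 2300·0.198 + 1150·0.680)/7200 = 0.37634
V̂(p̂_st) = Σ W_h² (1 − n_h/N_h) p̂_h(1−p̂_h)/(n_h−1):
  stratum North: (2550/7200)²·(1 − 405/2550)·0.415·0.585/404 = 6.34052e-05
  stratum South: (1200/7200)²·(1 − 139/1200)·0.345·0.655/138 = 4.02173e-05
  stratum East: (2300/7200)²·(1 − 197/2300)·0.198·0.802/196 = 7.55937e-05
  stratum West: (1150/7200)²·(1 − 169/1150)·0.680·0.320/168 = 2.81872e-05
V̂(p̂_st) = 0.000207403; SE = √V̂ = 0.0144015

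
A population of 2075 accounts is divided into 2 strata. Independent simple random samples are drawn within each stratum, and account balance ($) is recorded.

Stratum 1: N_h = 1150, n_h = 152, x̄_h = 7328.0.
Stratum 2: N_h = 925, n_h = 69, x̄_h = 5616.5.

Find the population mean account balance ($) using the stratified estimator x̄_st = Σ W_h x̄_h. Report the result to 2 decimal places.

N = Σ N_h = 2075. Stratum weights W_h = N_h/N.
x̄_st = (1150·7328.0 + 925·5616.5) / 2075 = 6565.0422

x̄_st ≈ 6565.04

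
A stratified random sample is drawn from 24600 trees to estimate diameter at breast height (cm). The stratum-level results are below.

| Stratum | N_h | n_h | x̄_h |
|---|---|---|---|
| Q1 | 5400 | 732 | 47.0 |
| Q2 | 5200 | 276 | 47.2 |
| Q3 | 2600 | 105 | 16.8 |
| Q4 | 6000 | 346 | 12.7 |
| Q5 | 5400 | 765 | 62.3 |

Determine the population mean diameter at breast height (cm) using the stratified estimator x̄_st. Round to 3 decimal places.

N = Σ N_h = 24600. Stratum weights W_h = N_h/N.
x̄_st = (5400·47.0 + 5200·47.2 + 2600·16.8 + 6000·12.7 + 5400·62.3) / 24600 = 38.84309

x̄_st ≈ 38.843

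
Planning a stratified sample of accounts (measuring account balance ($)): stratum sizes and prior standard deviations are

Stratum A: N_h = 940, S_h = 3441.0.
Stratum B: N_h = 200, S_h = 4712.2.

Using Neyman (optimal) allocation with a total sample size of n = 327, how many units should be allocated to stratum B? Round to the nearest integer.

Neyman allocation: n_h = n · N_h S_h / Σ N_i S_i, with n = 327.
  stratum A: N_h·S_h = 940·3441.0 = 3234540.00
  stratum B: N_h·S_h = 200·4712.2 = 942440.00
Σ N_h S_h = 4176980.00
n for stratum B = 327·942440.00/4176980.00 = 73.780 → 74

74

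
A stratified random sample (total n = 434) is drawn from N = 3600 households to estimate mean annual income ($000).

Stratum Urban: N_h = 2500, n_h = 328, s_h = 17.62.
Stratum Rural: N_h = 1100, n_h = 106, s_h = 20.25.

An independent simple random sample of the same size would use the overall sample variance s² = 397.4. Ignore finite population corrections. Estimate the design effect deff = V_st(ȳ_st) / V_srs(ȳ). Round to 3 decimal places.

deff ≈ 0.893

V̂(ȳ_st) = Σ W_h² s_h²/n_h, with W_h = N_h/N and N = 3600:
  stratum Urban: (2500/3600)²·17.62²/328 = 0.456471
  stratum Rural: (1100/3600)²·20.25²/106 = 0.361181
V_st = 0.817651
V_srs = s²/n = 397.4/434 = 0.915668
deff = V_st / V_srs = 0.817651/0.915668 = 0.8930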